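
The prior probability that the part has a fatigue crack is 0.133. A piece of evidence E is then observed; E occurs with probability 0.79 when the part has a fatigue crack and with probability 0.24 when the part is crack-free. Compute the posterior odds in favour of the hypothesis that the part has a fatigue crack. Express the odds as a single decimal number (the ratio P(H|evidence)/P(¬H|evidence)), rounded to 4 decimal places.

Posterior odds ≈ 0.5050

Prior odds = 0.133/(1−0.133) = 0.15340.
Likelihood ratio for E = 0.79/0.24 = 3.2917.
Posterior odds = prior odds × LR = 0.50495.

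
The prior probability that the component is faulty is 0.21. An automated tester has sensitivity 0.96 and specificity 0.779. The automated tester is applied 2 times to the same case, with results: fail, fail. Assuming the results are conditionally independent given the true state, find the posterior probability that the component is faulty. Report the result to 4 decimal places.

Posterior P(H) ≈ 0.8338

With H the event that the component is faulty, the joint likelihood of the observed sequence is P(data|H) = 0.96·0.96 = 0.92160 and P(data|¬H) = 0.221·0.221 = 0.048841.
Bayes: P(H|data) = 0.21·0.92160 / (0.21·0.92160 + 0.79·0.048841) = 0.19354/0.23212 = 0.8338.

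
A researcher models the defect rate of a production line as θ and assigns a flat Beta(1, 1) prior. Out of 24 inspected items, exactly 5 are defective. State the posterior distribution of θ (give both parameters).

Posterior: Beta(6, 20)

The binomial likelihood is conjugate to the Beta prior: with 5 successes and 19 failures, the posterior is Beta(1+5, 1+19) = Beta(6, 20).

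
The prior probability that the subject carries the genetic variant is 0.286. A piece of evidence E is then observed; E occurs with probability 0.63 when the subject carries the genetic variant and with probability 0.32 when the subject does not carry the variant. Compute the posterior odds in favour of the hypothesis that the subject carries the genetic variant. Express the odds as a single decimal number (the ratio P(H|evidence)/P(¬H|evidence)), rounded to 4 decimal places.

Posterior odds ≈ 0.7886

Prior odds = 0.286/(1−0.286) = 0.40056. In log-odds, ln(0.40056) = -0.91489.
Add log likelihood ratio: ln(1.9688) = 0.67740.
Posterior log-odds = -0.23749, so posterior odds = exp(-0.23749) = 0.78860.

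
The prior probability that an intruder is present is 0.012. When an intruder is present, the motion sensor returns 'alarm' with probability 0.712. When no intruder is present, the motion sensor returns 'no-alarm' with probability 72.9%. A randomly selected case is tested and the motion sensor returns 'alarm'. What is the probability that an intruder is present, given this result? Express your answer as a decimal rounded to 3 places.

P(H | E) ≈ 0.031

Write H for 'an intruder is present'. Prior odds H:¬H = 0.012/0.988 = 0.012146. For the 'alarm' outcome, the likelihood ratio is 0.712/0.271 = 2.6273.
Posterior odds = 0.012146 × 2.6273 = 0.031911, so P(H|E) = 0.031911/(1+0.031911) = 0.031.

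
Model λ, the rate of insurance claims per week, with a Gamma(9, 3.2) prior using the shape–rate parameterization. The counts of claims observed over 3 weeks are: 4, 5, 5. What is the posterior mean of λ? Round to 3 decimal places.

Total count ∑xᵢ = 14 over n = 3 weeks.
Gamma is conjugate to the Poisson likelihood: posterior is Gamma(shape = 9+14 = 23, rate = 3.2+3 = 6.2).
Posterior mean = shape/rate = 23/6.2 = 3.710.

Posterior mean ≈ 3.710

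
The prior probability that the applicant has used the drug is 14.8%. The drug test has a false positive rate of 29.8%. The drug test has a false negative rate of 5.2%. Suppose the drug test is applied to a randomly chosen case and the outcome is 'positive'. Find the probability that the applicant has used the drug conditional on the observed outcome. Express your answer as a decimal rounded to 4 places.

Write H for 'the applicant has used the drug'. Prior odds H:¬H = 0.148/0.852 = 0.17371. For the 'positive' outcome, the likelihood ratio is 0.948/0.298 = 3.1812.
Posterior odds = 0.17371 × 3.1812 = 0.55260, so P(H|E) = 0.55260/(1+0.55260) = 0.3559.

P(H | E) ≈ 0.3559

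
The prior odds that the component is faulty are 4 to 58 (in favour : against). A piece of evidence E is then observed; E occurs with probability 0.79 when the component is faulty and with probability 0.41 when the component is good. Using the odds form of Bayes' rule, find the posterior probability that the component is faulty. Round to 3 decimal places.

Posterior probability ≈ 0.117

Prior odds = 4/58 = 0.068966. In log-odds, ln(0.068966) = -2.6741.
Add log likelihood ratio: ln(1.9268) = 0.65588.
Posterior log-odds = -2.0183, so posterior odds = exp(-2.0183) = 0.13288. Converting, P(H|E) = 0.13288/1.1329 = 0.117.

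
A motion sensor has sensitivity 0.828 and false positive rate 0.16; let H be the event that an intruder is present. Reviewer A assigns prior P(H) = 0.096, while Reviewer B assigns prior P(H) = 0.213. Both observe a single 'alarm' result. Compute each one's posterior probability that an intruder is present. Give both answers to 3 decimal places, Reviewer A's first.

P('+'|H) = 0.828, P('+'|¬H) = 0.16.
Reviewer A: numerator 0.828·0.096 = 0.079488; evidence = 0.079488+0.16·0.904 = 0.22413; posterior = 0.355.
Reviewer B: numerator 0.828·0.213 = 0.17636; evidence = 0.17636+0.16·0.787 = 0.30228; posterior = 0.583.

Reviewer A: 0.355; Reviewer B: 0.583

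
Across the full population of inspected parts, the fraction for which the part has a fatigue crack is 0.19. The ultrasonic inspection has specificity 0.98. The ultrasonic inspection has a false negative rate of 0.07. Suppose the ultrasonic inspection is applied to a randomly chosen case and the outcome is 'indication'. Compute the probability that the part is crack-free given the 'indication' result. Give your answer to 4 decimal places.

Write H for 'the part has a fatigue crack'. Prior odds H:¬H = 0.19/0.81 = 0.23457. For the 'indication' outcome, the likelihood ratio is 0.93/0.02 = 46.500.
Posterior odds = 0.23457 × 46.500 = 10.907, so P(H|E) = 10.907/(1+10.907) = 0.9160. Then P(¬H|E) = 1 − 0.9160 = 0.0840.

P(¬H | E) ≈ 0.0840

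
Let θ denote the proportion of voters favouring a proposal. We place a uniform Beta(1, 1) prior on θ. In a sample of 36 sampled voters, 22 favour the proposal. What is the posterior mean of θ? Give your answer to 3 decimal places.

Observing 22 successes and 14 failures updates Beta(1, 1) by adding the success and failure counts to the two shape parameters: α = 1+22 = 23, β = 1+14 = 15.
E[θ | data] = 23/(23+15) = 0.605.

Posterior mean ≈ 0.605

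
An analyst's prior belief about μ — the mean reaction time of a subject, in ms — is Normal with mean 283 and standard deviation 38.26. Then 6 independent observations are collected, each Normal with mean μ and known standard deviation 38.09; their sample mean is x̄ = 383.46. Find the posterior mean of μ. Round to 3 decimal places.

Posterior mean ≈ 369.218

Prior precision 1/τ₀² = 1/38.26² = 0.00068314; data precision n/σ² = 6/38.09² = 0.00413551.
Posterior precision = 0.00068314 + 0.00413551 = 0.00481865.
Posterior mean = (0.00068314·283 + 0.00413551·383.46) / 0.00481865 = 369.218.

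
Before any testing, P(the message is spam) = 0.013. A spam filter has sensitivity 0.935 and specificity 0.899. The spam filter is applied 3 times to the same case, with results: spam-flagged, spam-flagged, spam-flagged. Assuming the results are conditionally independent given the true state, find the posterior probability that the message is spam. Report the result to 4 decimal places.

Posterior P(H) ≈ 0.9127

Let H be the event that the message is spam; start with P(H) = 0.013. P('spam-flagged'|H) = 0.935, P('spam-flagged'|¬H) = 0.101.
Update on result 1 ('spam-flagged'): P(H) ← 0.935·0.0130 / (0.935·0.0130 + 0.101·0.9870) = 0.012155/0.11184 = 0.1087.
Update on result 2 ('spam-flagged'): P(H) ← 0.935·0.1087 / (0.935·0.1087 + 0.101·0.8913) = 0.10162/0.19164 = 0.5302.
Update on result 3 ('spam-flagged'): P(H) ← 0.935·0.5302 / (0.935·0.5302 + 0.101·0.4698) = 0.49578/0.54323 = 0.9127.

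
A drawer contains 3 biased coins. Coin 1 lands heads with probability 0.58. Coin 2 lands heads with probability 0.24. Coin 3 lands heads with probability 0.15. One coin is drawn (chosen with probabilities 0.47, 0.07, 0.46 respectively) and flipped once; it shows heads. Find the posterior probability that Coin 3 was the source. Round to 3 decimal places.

Tabulate prior·likelihood by source: [1] prior 0.47, lik 0.58, product 0.2726; [2] prior 0.07, lik 0.24, product 0.01680; [3] prior 0.46, lik 0.15, product 0.06900.
Normalizing constant = 0.35840; the posterior for Coin 3 is its product over the sum, 0.06900/0.35840 = 0.193.

Posterior probability ≈ 0.193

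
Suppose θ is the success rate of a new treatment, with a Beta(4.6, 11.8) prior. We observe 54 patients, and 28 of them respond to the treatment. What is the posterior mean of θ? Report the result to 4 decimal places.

The binomial likelihood is conjugate to the Beta prior: with 28 successes and 26 failures, the posterior is Beta(4.6+28, 11.8+26) = Beta(32.6, 37.8).
Posterior mean = α/(α+β) = 32.6/70.4 = 0.4631.

Posterior mean ≈ 0.4631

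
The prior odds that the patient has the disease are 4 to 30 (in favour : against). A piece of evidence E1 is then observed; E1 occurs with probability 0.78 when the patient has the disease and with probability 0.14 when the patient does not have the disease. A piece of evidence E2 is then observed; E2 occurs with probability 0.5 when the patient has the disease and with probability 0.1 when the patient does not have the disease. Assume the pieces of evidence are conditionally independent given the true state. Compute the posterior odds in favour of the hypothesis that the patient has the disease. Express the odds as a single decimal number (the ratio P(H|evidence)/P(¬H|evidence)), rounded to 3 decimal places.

Prior odds = 4/30 = 0.13333.
Likelihood ratio for E1 = 0.78/0.14 = 5.5714.
Likelihood ratio for E2 = 0.5/0.1 = 5.0000.
Posterior odds = prior odds × LR₁ × LR₂ = 3.7143.

Posterior odds ≈ 3.714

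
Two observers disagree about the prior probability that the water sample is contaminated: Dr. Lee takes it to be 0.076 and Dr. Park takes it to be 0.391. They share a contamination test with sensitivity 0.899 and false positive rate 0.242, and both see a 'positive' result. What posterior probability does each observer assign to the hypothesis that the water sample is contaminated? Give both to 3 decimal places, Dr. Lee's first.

The likelihood ratio for a 'positive' result is 0.899/0.242 = 3.7149.
Dr. Lee: prior odds 0.076/0.924 = 0.082251; posterior odds 0.30555; posterior probability 0.234.
Dr. Park: prior odds 0.391/0.609 = 0.64204; posterior odds 2.3851; posterior probability 0.705.

Dr. Lee: 0.234; Dr. Park: 0.705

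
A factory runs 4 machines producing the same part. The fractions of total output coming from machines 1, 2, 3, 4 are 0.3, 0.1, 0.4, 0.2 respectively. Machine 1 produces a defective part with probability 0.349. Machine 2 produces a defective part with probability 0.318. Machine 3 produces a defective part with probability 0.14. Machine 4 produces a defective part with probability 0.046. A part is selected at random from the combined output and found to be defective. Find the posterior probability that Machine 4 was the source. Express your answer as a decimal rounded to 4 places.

Posterior probability ≈ 0.0456

P(defective|M1) = 0.349; P(defective|M2) = 0.318; P(defective|M3) = 0.14; P(defective|M4) = 0.046.
Prior × likelihood for each source: 0.3·0.349=0.1047, 0.1·0.318=0.03180, 0.4·0.14=0.05600, 0.2·0.046=0.009200. Summing gives P(defective) = 0.20170.
P(Machine 4 | defective) = 0.009200 / 0.20170 = 0.0456.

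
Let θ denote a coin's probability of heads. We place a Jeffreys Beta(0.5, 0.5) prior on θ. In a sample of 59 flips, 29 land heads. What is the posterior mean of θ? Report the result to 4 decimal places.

Posterior mean ≈ 0.4917

The binomial likelihood is conjugate to the Beta prior: with 29 successes and 30 failures, the posterior is Beta(0.5+29, 0.5+30) = Beta(29.5, 30.5).
E[θ | data] = 29.5/(29.5+30.5) = 0.4917.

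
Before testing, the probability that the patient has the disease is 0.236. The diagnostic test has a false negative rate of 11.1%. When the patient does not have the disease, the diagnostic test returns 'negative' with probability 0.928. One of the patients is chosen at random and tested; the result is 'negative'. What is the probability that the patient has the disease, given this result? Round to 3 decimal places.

P(H | E) ≈ 0.036

Let H be the event that the patient has the disease. P(H) = 0.236, so P(¬H) = 0.764. With E the 'negative' result, P(E|H) = 0.111 and P(E|¬H) = 0.928.
P(E) = 0.111·0.236 + 0.928·0.764 = 0.026196 + 0.70899 = 0.73519.
By Bayes' theorem, P(H|E) = 0.026196 / 0.73519 = 0.036.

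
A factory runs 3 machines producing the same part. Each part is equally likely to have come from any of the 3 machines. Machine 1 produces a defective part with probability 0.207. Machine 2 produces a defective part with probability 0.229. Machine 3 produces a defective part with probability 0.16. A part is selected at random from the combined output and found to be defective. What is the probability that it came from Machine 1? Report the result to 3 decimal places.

Posterior probability ≈ 0.347

P(defective|M1) = 0.207; P(defective|M2) = 0.229; P(defective|M3) = 0.16.
Prior × likelihood for each source: 0.333333·0.207=0.06900, 0.333333·0.229=0.07633, 0.333333·0.16=0.05333. Summing gives P(defective) = 0.19867.
P(Machine 1 | defective) = 0.06900 / 0.19867 = 0.347.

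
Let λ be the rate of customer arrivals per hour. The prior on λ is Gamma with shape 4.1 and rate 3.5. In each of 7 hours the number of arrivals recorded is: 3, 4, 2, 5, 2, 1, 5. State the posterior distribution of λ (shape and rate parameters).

Total count ∑xᵢ = 22 over n = 7 hours.
Gamma is conjugate to the Poisson likelihood: posterior is Gamma(shape = 4.1+22 = 26.1, rate = 3.5+7 = 10.5).

Posterior: Gamma(shape=26.1, rate=10.5)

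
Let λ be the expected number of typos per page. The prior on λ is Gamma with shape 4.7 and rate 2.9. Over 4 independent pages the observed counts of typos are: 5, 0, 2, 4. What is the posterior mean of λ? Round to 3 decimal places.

Posterior mean ≈ 2.275

The Poisson likelihood adds the total count to the shape and the number of exposure periods to the rate. Here ∑xᵢ = 11 and n = 4, so shape 4.7→15.7 and rate 2.9→6.9.
Posterior mean = shape/rate = 15.7/6.9 = 2.275.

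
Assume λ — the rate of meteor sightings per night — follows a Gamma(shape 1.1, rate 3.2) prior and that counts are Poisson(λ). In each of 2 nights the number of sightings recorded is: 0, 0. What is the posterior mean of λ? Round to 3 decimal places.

Posterior mean ≈ 0.212

The Poisson likelihood adds the total count to the shape and the number of exposure periods to the rate. Here ∑xᵢ = 0 and n = 2, so shape 1.1→1.1 and rate 3.2→5.2.
Posterior mean = shape/rate = 1.1/5.2 = 0.212.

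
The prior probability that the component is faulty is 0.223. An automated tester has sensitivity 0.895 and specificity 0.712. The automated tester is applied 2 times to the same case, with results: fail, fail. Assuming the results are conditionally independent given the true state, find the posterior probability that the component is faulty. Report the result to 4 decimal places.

Let H be the event that the component is faulty; start with P(H) = 0.223. P('fail'|H) = 0.895, P('fail'|¬H) = 0.288.
Update on result 1 ('fail'): P(H) ← 0.895·0.2230 / (0.895·0.2230 + 0.288·0.7770) = 0.19959/0.42336 = 0.4714.
Update on result 2 ('fail'): P(H) ← 0.895·0.4714 / (0.895·0.4714 + 0.288·0.5286) = 0.42193/0.57416 = 0.7349.

Posterior P(H) ≈ 0.7349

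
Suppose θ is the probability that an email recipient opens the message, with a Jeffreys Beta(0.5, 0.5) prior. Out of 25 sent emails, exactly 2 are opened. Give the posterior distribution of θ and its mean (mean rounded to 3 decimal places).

Posterior: Beta(2.5, 23.5); mean ≈ 0.096

The binomial likelihood is conjugate to the Beta prior: with 2 successes and 23 failures, the posterior is Beta(0.5+2, 0.5+23) = Beta(2.5, 23.5).
Posterior mean = α/(α+β) = 2.5/26 = 0.096.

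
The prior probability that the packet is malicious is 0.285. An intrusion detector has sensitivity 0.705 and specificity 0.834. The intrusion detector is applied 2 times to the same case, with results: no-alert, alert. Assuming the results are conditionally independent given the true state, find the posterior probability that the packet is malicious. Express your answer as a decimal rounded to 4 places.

With H the event that the packet is malicious, the joint likelihood of the observed sequence is P(data|H) = 0.295·0.705 = 0.20797 and P(data|¬H) = 0.834·0.166 = 0.13844.
Bayes: P(H|data) = 0.285·0.20797 / (0.285·0.20797 + 0.715·0.13844) = 0.059273/0.15826 = 0.3745.

Posterior P(H) ≈ 0.3745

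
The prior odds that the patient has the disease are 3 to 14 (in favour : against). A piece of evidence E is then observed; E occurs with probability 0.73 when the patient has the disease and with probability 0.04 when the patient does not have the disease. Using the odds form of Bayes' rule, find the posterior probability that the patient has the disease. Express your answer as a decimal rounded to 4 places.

Posterior probability ≈ 0.7964

Prior odds = 3/14 = 0.21429.
Likelihood ratio for E = 0.73/0.04 = 18.250.
Posterior odds = prior odds × LR = 3.9107.
Posterior probability = odds/(1+odds) = 3.9107/4.9107 = 0.7964.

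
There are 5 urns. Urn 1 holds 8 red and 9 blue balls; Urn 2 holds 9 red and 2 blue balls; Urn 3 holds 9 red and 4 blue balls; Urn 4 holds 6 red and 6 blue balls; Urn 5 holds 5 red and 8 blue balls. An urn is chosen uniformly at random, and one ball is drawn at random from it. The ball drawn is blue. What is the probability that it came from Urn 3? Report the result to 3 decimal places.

P(blue|Urn 1) = 0.5294; P(blue|Urn 2) = 0.1818; P(blue|Urn 3) = 0.3077; P(blue|Urn 4) = 0.5; P(blue|Urn 5) = 0.6154.
Prior × likelihood for each source: 0.2·0.5294=0.1059, 0.2·0.1818=0.03636, 0.2·0.3077=0.06154, 0.2·0.5=0.1000, 0.2·0.6154=0.1231. Summing gives P(blue) = 0.42686.
P(Urn 3 | blue) = 0.06154 / 0.42686 = 0.144.

Posterior probability ≈ 0.144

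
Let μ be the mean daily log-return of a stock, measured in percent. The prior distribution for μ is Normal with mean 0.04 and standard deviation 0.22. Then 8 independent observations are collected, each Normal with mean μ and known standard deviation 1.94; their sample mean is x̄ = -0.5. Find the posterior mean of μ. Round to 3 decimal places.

Prior precision 1/τ₀² = 1/0.22² = 20.6612; data precision n/σ² = 8/1.94² = 2.12562.
Posterior precision = 20.6612 + 2.12562 = 22.7868.
Posterior mean = (20.6612·0.04 + 2.12562·-0.5) / 22.7868 = -0.010.

Posterior mean ≈ -0.010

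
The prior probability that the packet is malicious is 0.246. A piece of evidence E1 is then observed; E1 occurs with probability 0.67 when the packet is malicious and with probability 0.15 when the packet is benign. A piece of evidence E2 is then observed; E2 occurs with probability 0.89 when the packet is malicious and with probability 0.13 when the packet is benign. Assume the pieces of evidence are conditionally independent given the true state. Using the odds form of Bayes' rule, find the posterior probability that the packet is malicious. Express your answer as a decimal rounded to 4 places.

Posterior probability ≈ 0.9089

Prior odds = 0.246/(1−0.246) = 0.32626. In log-odds, ln(0.32626) = -1.1201.
Add log likelihood ratios: ln(4.4667) + ln(6.8462) = 3.4203.
Posterior log-odds = 2.3003, so posterior odds = exp(2.3003) = 9.9769. Converting, P(H|E) = 9.9769/10.977 = 0.9089.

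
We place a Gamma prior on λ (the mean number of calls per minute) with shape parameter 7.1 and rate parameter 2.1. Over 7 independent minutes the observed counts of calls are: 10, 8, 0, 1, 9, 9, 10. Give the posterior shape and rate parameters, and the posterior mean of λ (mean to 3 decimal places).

Posterior: Gamma(shape=54.1, rate=9.1); mean ≈ 5.945

Total count ∑xᵢ = 47 over n = 7 minutes.
Gamma is conjugate to the Poisson likelihood: posterior is Gamma(shape = 7.1+47 = 54.1, rate = 2.1+7 = 9.1).
Posterior mean = shape/rate = 54.1/9.1 = 5.945.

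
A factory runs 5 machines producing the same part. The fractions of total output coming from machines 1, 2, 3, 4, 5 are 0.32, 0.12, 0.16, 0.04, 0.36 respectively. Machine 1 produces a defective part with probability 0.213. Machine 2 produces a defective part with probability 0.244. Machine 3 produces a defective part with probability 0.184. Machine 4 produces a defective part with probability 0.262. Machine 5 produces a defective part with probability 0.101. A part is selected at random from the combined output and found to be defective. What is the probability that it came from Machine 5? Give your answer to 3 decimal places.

P(defective|M1) = 0.213; P(defective|M2) = 0.244; P(defective|M3) = 0.184; P(defective|M4) = 0.262; P(defective|M5) = 0.101.
Prior × likelihood for each source: 0.32·0.213=0.06816, 0.12·0.244=0.02928, 0.16·0.184=0.02944, 0.04·0.262=0.01048, 0.36·0.101=0.03636. Summing gives P(defective) = 0.17372.
P(Machine 5 | defective) = 0.03636 / 0.17372 = 0.209.

Posterior probability ≈ 0.209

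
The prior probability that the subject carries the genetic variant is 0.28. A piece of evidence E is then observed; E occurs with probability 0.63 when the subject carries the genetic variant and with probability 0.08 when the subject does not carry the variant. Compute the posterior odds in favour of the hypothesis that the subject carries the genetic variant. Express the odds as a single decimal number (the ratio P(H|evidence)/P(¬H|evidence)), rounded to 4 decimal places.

Prior odds = 0.28/(1−0.28) = 0.38889.
Likelihood ratio for E = 0.63/0.08 = 7.8750.
Posterior odds = prior odds × LR = 3.0625.

Posterior odds ≈ 3.0625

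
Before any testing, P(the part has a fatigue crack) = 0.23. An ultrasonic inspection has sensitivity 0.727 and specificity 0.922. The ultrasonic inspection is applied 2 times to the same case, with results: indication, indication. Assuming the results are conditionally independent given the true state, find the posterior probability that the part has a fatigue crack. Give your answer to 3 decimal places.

Let H be the event that the part has a fatigue crack; start with P(H) = 0.23. P('indication'|H) = 0.727, P('indication'|¬H) = 0.078.
Update on result 1 ('indication'): P(H) ← 0.727·0.2300 / (0.727·0.2300 + 0.078·0.7700) = 0.16721/0.22727 = 0.7357.
Update on result 2 ('indication'): P(H) ← 0.727·0.7357 / (0.727·0.7357 + 0.078·0.2643) = 0.53488/0.55549 = 0.9629.

Posterior P(H) ≈ 0.963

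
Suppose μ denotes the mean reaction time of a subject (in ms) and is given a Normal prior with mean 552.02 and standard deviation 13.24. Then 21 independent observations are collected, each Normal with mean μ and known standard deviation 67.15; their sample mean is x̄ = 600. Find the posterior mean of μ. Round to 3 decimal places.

Posterior mean ≈ 573.585

With known σ, the Normal prior is conjugate. Weight on the data is w = (n/σ²)/(n/σ² + 1/τ₀²) = 0.00465723/(0.00465723+0.00570458) = 0.44946.
Posterior mean = w·x̄ + (1−w)·μ₀ = 0.44946·600 + 0.55054·552.02 = 573.585.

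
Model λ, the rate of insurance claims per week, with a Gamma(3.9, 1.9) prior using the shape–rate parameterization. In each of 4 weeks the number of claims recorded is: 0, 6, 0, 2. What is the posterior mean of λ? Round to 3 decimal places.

The Poisson likelihood adds the total count to the shape and the number of exposure periods to the rate. Here ∑xᵢ = 8 and n = 4, so shape 3.9→11.9 and rate 1.9→5.9.
E[λ | data] = 11.9/5.9 = 2.017.

Posterior mean ≈ 2.017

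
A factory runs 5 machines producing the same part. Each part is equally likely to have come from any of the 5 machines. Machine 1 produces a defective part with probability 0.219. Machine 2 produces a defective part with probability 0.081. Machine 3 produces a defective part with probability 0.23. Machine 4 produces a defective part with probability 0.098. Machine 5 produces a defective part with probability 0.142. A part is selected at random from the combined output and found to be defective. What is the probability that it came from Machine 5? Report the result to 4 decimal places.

Tabulate prior·likelihood by source: [1] prior 0.2, lik 0.219, product 0.04380; [2] prior 0.2, lik 0.081, product 0.01620; [3] prior 0.2, lik 0.23, product 0.04600; [4] prior 0.2, lik 0.098, product 0.01960; [5] prior 0.2, lik 0.142, product 0.02840.
Normalizing constant = 0.15400; the posterior for Machine 5 is its product over the sum, 0.02840/0.15400 = 0.1844.

Posterior probability ≈ 0.1844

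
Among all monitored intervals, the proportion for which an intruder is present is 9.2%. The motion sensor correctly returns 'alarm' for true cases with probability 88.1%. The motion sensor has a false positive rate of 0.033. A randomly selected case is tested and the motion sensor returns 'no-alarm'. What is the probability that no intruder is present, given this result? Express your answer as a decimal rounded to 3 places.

Let H be the event that an intruder is present. P(H) = 0.092, so P(¬H) = 0.908. With E the 'no-alarm' result, P(E|H) = 0.119 and P(E|¬H) = 0.967.
P(E) = 0.119·0.092 + 0.967·0.908 = 0.010948 + 0.87804 = 0.88898.
By Bayes' theorem, P(H|E) = 0.010948 / 0.88898 = 0.012. Hence P(¬H|E) = 1 − 0.012 = 0.988.

P(¬H | E) ≈ 0.988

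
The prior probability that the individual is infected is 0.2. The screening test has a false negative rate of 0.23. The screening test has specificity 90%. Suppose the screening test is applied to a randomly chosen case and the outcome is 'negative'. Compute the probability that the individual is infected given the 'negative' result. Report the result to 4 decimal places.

Write H for 'the individual is infected'. Prior odds H:¬H = 0.2/0.8 = 0.25000. For the 'negative' outcome, the likelihood ratio is 0.23/0.9 = 0.25556.
Posterior odds = 0.25000 × 0.25556 = 0.063889, so P(H|E) = 0.063889/(1+0.063889) = 0.0601.

P(H | E) ≈ 0.0601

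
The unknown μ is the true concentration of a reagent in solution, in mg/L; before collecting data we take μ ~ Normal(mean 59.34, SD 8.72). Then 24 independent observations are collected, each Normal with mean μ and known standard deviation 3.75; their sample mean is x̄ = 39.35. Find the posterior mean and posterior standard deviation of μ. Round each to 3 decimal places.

Posterior mean ≈ 39.503; posterior SD ≈ 0.763

With known σ, the Normal prior is conjugate. Weight on the data is w = (n/σ²)/(n/σ² + 1/τ₀²) = 1.70667/(1.70667+0.0131512) = 0.99235.
Posterior mean = w·x̄ + (1−w)·μ₀ = 0.99235·39.35 + 0.0076469·59.34 = 39.503. Posterior variance = 1/(1.70667+0.0131512) = 0.581457, so SD = 0.763.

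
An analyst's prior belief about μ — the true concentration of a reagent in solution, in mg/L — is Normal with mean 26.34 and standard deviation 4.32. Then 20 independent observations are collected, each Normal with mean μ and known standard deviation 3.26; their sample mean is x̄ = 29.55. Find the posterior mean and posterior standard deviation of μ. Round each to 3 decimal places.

Posterior mean ≈ 29.461; posterior SD ≈ 0.719

With known σ, the Normal prior is conjugate. Weight on the data is w = (n/σ²)/(n/σ² + 1/τ₀²) = 1.88189/(1.88189+0.0535837) = 0.97231.
Posterior mean = w·x̄ + (1−w)·μ₀ = 0.97231·29.55 + 0.027685·26.34 = 29.461. Posterior variance = 1/(1.88189+0.0535837) = 0.516669, so SD = 0.719.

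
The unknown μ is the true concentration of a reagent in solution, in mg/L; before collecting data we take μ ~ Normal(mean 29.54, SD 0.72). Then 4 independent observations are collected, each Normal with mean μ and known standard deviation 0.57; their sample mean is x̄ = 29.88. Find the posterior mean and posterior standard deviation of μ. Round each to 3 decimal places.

Posterior mean ≈ 29.834; posterior SD ≈ 0.265

Prior precision 1/τ₀² = 1/0.72² = 1.92901; data precision n/σ² = 4/0.57² = 12.3115.
Posterior precision = 1.92901 + 12.3115 = 14.2405, giving posterior SD = 1/√14.2405 = 0.265.
Posterior mean = (1.92901·29.54 + 12.3115·29.88) / 14.2405 = 29.834.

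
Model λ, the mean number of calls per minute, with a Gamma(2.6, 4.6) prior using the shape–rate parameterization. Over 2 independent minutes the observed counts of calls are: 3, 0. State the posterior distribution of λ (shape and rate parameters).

Total count ∑xᵢ = 3 over n = 2 minutes.
Gamma is conjugate to the Poisson likelihood: posterior is Gamma(shape = 2.6+3 = 5.6, rate = 4.6+2 = 6.6).

Posterior: Gamma(shape=5.6, rate=6.6)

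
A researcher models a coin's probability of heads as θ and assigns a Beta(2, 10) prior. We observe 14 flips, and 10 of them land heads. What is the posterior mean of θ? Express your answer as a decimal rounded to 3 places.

Observing 10 successes and 4 failures updates Beta(2, 10) by adding the success and failure counts to the two shape parameters: α = 2+10 = 12, β = 10+4 = 14.
Posterior mean = α/(α+β) = 12/26 = 0.462.

Posterior mean ≈ 0.462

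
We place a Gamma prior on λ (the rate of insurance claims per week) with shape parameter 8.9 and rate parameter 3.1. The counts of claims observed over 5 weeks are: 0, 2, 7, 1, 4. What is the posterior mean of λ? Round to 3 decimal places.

The Poisson likelihood adds the total count to the shape and the number of exposure periods to the rate. Here ∑xᵢ = 14 and n = 5, so shape 8.9→22.9 and rate 3.1→8.1.
E[λ | data] = 22.9/8.1 = 2.827.

Posterior mean ≈ 2.827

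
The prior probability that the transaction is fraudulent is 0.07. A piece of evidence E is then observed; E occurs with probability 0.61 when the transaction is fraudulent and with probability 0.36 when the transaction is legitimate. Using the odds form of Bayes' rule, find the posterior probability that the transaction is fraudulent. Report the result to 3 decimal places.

Prior odds = 0.07/(1−0.07) = 0.075269. In log-odds, ln(0.075269) = -2.5867.
Add log likelihood ratio: ln(1.6944) = 0.52735.
Posterior log-odds = -2.0593, so posterior odds = exp(-2.0593) = 0.12754. Converting, P(H|E) = 0.12754/1.1275 = 0.113.

Posterior probability ≈ 0.113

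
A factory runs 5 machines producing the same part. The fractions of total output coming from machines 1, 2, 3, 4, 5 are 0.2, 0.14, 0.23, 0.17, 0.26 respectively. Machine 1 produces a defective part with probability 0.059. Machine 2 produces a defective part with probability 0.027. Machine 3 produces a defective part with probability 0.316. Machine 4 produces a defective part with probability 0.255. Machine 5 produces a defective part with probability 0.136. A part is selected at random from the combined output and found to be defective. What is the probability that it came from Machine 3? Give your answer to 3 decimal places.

Posterior probability ≈ 0.435

Tabulate prior·likelihood by source: [1] prior 0.2, lik 0.059, product 0.01180; [2] prior 0.14, lik 0.027, product 0.003780; [3] prior 0.23, lik 0.316, product 0.07268; [4] prior 0.17, lik 0.255, product 0.04335; [5] prior 0.26, lik 0.136, product 0.03536.
Normalizing constant = 0.16697; the posterior for Machine 3 is its product over the sum, 0.07268/0.16697 = 0.435.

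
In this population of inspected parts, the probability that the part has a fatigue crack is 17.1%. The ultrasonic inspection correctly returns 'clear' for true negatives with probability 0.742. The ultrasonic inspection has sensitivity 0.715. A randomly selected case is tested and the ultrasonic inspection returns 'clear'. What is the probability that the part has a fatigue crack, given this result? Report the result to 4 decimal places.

Let H be the event that the part has a fatigue crack. P(H) = 0.171, so P(¬H) = 0.829. With E the 'clear' result, P(E|H) = 0.285 and P(E|¬H) = 0.742.
P(E) = 0.285·0.171 + 0.742·0.829 = 0.048735 + 0.61512 = 0.66385.
By Bayes' theorem, P(H|E) = 0.048735 / 0.66385 = 0.0734.

P(H | E) ≈ 0.0734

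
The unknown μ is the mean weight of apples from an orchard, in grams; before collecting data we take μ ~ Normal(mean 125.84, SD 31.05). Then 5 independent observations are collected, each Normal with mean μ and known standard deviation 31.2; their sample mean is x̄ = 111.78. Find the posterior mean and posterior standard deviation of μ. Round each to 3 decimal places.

Posterior mean ≈ 114.142; posterior SD ≈ 12.727

With known σ, the Normal prior is conjugate. Weight on the data is w = (n/σ²)/(n/σ² + 1/τ₀²) = 0.00513642/(0.00513642+0.00103723) = 0.83199.
Posterior mean = w·x̄ + (1−w)·μ₀ = 0.83199·111.78 + 0.16801·125.84 = 114.142. Posterior variance = 1/(0.00513642+0.00103723) = 161.979, so SD = 12.727.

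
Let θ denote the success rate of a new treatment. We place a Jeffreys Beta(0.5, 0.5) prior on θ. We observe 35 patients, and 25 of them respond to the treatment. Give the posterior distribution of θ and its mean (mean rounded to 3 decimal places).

Observing 25 successes and 10 failures updates Beta(0.5, 0.5) by adding the success and failure counts to the two shape parameters: α = 0.5+25 = 25.5, β = 0.5+10 = 10.5.
Posterior mean = α/(α+β) = 25.5/36 = 0.708.

Posterior: Beta(25.5, 10.5); mean ≈ 0.708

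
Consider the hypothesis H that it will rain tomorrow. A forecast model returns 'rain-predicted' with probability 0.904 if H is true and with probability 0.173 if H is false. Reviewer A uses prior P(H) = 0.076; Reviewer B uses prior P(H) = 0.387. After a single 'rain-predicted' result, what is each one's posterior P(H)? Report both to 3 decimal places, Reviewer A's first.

Reviewer A: 0.301; Reviewer B: 0.767

P('+'|H) = 0.904, P('+'|¬H) = 0.173.
Reviewer A: numerator 0.904·0.076 = 0.068704; evidence = 0.068704+0.173·0.924 = 0.22856; posterior = 0.301.
Reviewer B: numerator 0.904·0.387 = 0.34985; evidence = 0.34985+0.173·0.613 = 0.45590; posterior = 0.767.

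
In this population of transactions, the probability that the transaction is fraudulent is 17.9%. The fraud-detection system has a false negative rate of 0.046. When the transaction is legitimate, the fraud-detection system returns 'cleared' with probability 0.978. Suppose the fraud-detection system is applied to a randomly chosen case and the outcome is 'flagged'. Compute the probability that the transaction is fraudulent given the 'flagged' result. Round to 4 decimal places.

P(H | E) ≈ 0.9043

Write H for 'the transaction is fraudulent'. Prior odds H:¬H = 0.179/0.821 = 0.21803. For the 'flagged' outcome, the likelihood ratio is 0.954/0.022 = 43.364.
Posterior odds = 0.21803 × 43.364 = 9.4544, so P(H|E) = 9.4544/(1+9.4544) = 0.9043.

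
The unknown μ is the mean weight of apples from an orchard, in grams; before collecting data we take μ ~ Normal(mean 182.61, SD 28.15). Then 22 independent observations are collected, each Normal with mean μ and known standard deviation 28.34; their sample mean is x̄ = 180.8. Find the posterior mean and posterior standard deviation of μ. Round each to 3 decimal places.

Posterior mean ≈ 180.880; posterior SD ≈ 5.908

Prior precision 1/τ₀² = 1/28.15² = 0.00126195; data precision n/σ² = 22/28.34² = 0.0273920.
Posterior precision = 0.00126195 + 0.0273920 = 0.0286539, giving posterior SD = 1/√0.0286539 = 5.908.
Posterior mean = (0.00126195·182.61 + 0.0273920·180.8) / 0.0286539 = 180.880.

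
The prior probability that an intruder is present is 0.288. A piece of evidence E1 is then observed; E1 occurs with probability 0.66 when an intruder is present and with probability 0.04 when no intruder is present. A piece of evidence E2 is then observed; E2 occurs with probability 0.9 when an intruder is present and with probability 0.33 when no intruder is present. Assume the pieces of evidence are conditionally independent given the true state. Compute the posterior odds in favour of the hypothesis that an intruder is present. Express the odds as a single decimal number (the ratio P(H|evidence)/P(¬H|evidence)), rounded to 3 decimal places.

Posterior odds ≈ 18.202

Prior odds = 0.288/(1−0.288) = 0.40449. In log-odds, ln(0.40449) = -0.90512.
Add log likelihood ratios: ln(16.500) + ln(2.7273) = 3.8067.
Posterior log-odds = 2.9015, so posterior odds = exp(2.9015) = 18.202.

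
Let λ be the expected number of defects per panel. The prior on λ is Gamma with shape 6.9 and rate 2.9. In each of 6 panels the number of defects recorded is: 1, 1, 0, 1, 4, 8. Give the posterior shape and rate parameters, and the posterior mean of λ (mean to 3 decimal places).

Total count ∑xᵢ = 15 over n = 6 panels.
Gamma is conjugate to the Poisson likelihood: posterior is Gamma(shape = 6.9+15 = 21.9, rate = 2.9+6 = 8.9).
Posterior mean = shape/rate = 21.9/8.9 = 2.461.

Posterior: Gamma(shape=21.9, rate=8.9); mean ≈ 2.461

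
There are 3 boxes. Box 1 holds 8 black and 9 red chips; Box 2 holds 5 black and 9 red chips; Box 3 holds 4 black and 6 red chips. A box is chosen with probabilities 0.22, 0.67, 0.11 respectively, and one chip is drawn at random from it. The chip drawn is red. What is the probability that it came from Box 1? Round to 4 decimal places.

Tabulate prior·likelihood by source: [1] prior 0.22, lik 0.5294, product 0.1165; [2] prior 0.67, lik 0.6429, product 0.4307; [3] prior 0.11, lik 0.6, product 0.06600.
Normalizing constant = 0.61318; the posterior for Box 1 is its product over the sum, 0.1165/0.61318 = 0.1899.

Posterior probability ≈ 0.1899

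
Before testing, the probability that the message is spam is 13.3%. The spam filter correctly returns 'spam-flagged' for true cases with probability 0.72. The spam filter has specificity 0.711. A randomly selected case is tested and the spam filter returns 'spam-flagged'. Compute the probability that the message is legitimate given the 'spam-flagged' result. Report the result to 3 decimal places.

P(¬H | E) ≈ 0.723

Let H be the event that the message is spam. P(H) = 0.133, so P(¬H) = 0.867. With E the 'spam-flagged' result, P(E|H) = 0.72 and P(E|¬H) = 0.289.
P(E) = 0.72·0.133 + 0.289·0.867 = 0.095760 + 0.25056 = 0.34632.
By Bayes' theorem, P(H|E) = 0.095760 / 0.34632 = 0.277. Hence P(¬H|E) = 1 − 0.277 = 0.723.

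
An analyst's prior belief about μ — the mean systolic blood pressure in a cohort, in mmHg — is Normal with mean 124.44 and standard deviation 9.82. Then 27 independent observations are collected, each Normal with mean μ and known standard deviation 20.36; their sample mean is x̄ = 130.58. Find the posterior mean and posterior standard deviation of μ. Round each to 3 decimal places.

With known σ, the Normal prior is conjugate. Weight on the data is w = (n/σ²)/(n/σ² + 1/τ₀²) = 0.0651341/(0.0651341+0.0103700) = 0.86266.
Posterior mean = w·x̄ + (1−w)·μ₀ = 0.86266·130.58 + 0.13734·124.44 = 129.737. Posterior variance = 1/(0.0651341+0.0103700) = 13.2443, so SD = 3.639.

Posterior mean ≈ 129.737; posterior SD ≈ 3.639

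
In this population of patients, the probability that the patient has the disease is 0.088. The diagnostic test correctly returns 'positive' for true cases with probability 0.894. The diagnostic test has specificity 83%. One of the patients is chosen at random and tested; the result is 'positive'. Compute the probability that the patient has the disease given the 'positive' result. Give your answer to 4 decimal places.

Let H be the event that the patient has the disease. P(H) = 0.088, so P(¬H) = 0.912. With E the 'positive' result, P(E|H) = 0.894 and P(E|¬H) = 0.17.
P(E) = 0.894·0.088 + 0.17·0.912 = 0.078672 + 0.15504 = 0.23371.
By Bayes' theorem, P(H|E) = 0.078672 / 0.23371 = 0.3366.

P(H | E) ≈ 0.3366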